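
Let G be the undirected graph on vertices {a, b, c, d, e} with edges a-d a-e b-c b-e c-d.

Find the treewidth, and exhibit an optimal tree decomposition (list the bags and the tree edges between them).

Each bag holds 3 vertices, so the decomposition has width 2, which upper-bounds the treewidth. Since d–c–b–e–a–d is a cycle in G, G is not acyclic. Forests are exactly the graphs of treewidth ≤ 1, so tw(G) ≥ 2. Therefore the treewidth is 2.

Treewidth 2.
One optimal decomposition is:
Bags: B1 = {b, c, d}  B2 = {b, d, e}  B3 = {a, d, e}
Tree: B1–B2, B2–B3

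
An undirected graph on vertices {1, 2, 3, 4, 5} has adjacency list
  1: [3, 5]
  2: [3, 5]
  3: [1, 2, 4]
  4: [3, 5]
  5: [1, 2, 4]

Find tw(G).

A width-2 tree decomposition is:
Bags: B1 = {1, 3, 5}  B2 = {2, 3, 5}  B3 = {3, 4, 5}
Tree: B1–B2, B2–B3
Each bag holds 3 vertices, so the decomposition has width 2, which upper-bounds the treewidth. For the lower bound, G contains the cycle 1–3–2–5–1, so G is not a forest; only forests have treewidth ≤ 1, hence tw(G) ≥ 2. The upper and lower bounds meet at 2, so that is the treewidth.

2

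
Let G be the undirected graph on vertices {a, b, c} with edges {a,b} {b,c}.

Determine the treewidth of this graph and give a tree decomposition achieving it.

Every bag has size at most 2, so the width is 2 − 1 = 1 and tw(G) ≤ 1. Since G has at least one edge (e.g. a–b), it is not an edgeless graph, so tw(G) ≥ 1. The upper and lower bounds meet at 1, so that is the treewidth.

Treewidth 1.
Bags: B1 = {a, b}  B2 = {b, c}
Tree: B1–B2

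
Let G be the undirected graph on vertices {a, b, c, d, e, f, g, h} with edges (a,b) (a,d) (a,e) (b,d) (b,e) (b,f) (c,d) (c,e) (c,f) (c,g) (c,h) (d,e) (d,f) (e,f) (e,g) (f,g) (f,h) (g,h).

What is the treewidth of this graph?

3

A width-3 tree decomposition is:
Bags: B1 = {c, d, e, f}  B2 = {c, e, f, g}  B3 = {b, d, e, f}  B4 = {a, b, d, e}  B5 = {c, f, g, h}
Tree: B1–B2, B1–B3, B3–B4, B2–B5
Every bag has size at most 4, so the width is 4 − 1 = 3 and tw(G) ≤ 3. Conversely, {a, b, d, e} is a clique of size 4, and the vertices of any clique must share a bag in every tree decomposition; so some bag has ≥ 4 vertices and tw(G) ≥ 3. Therefore the treewidth is 3.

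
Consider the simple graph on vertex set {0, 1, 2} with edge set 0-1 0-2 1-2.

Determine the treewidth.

2

A width-2 tree decomposition is:
Bags: B1 = {0, 1, 2}
Tree: (single bag)
With just one bag of size 3, the width is 3 − 1 = 2, so tw(G) ≤ 2. For the lower bound, the 3 vertices {0, 1, 2} are pairwise adjacent, and any tree decomposition puts a clique entirely inside one bag — forcing width ≥ 2. The upper and lower bounds meet at 2, so that is the treewidth.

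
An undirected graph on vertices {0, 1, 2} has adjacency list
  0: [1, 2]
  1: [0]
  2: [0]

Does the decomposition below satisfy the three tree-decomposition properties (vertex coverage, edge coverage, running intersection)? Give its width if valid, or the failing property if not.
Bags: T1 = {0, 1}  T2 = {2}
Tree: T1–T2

A tree decomposition must satisfy three properties: every vertex lies in some bag; for every edge, both endpoints lie together in some bag; and for every vertex, the bags containing it form a connected subtree. Here edge (0,2) lies in no bag, so the decomposition is invalid.

No — edge (0,2) lies in no bag.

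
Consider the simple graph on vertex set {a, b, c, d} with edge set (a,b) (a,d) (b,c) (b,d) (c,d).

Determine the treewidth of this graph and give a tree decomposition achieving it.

Treewidth 2.
One optimal decomposition is:
Bags: B1 = {a, b, d}  B2 = {b, c, d}
Tree: B1–B2

The largest bag has 3 vertices, giving width 2; this decomposition certifies tw(G) ≤ 2. On the other hand G contains the 3-clique {b, c, d}. A clique must lie in a single bag of any decomposition, so no decomposition can have width below 2. Therefore the treewidth is 2.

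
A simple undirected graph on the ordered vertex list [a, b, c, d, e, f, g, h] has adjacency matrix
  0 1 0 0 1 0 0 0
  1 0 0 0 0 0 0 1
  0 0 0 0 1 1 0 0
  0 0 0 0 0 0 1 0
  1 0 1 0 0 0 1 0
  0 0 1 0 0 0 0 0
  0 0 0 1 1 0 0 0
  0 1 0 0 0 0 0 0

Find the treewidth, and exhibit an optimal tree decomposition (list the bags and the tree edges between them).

Each bag holds 2 vertices, so the decomposition has width 1, which upper-bounds the treewidth. G has an edge, so its treewidth is at least 1. Combining the bounds, tw(G) = 1.

Treewidth 1.
Bags: B1 = {a, e}  B2 = {e, g}  B3 = {a, b}  B4 = {d, g}  B5 = {b, h}  B6 = {c, e}  B7 = {c, f}
Tree: B1–B2, B1–B3, B2–B4, B3–B5, B1–B6, B6–B7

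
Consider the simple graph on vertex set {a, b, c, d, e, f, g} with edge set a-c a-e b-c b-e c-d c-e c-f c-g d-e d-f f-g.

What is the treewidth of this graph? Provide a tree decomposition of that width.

Treewidth 2.
One optimal decomposition is:
Bags: B1 = {c, d, f}  B2 = {c, d, e}  B3 = {a, c, e}  B4 = {c, f, g}  B5 = {b, c, e}
Tree: B1–B2, B2–B3, B1–B4, B2–B5

Each bag holds 3 vertices, so the decomposition has width 2, which upper-bounds the treewidth. Conversely, {c, f, g} is a clique of size 3, and the vertices of any clique must share a bag in every tree decomposition; so some bag has ≥ 3 vertices and tw(G) ≥ 2. Combining the bounds, tw(G) = 2.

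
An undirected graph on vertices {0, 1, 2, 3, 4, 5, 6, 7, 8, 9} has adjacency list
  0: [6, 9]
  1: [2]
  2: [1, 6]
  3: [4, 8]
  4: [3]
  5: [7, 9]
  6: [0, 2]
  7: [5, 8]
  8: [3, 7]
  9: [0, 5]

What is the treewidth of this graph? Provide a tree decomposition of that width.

Each bag holds 2 vertices, so the decomposition has width 1, which upper-bounds the treewidth. Since G has at least one edge (e.g. 4–3), it is not an edgeless graph, so tw(G) ≥ 1. Combining the bounds, tw(G) = 1.

Treewidth 1.
One such decomposition:
Bags: B1 = {3, 4}  B2 = {3, 8}  B3 = {7, 8}  B4 = {5, 7}  B5 = {5, 9}  B6 = {0, 9}  B7 = {0, 6}  B8 = {2, 6}  B9 = {1, 2}
Tree: B1–B2, B2–B3, B3–B4, B4–B5, B5–B6, B6–B7, B7–B8, B8–B9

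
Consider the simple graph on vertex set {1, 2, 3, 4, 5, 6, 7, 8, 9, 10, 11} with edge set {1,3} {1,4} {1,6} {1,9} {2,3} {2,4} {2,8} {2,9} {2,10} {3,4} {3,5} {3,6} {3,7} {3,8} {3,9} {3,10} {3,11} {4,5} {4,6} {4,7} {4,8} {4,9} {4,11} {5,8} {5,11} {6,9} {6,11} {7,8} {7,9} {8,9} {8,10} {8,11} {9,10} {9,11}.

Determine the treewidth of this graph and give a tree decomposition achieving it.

The largest bag has 5 vertices, giving width 4; this decomposition certifies tw(G) ≤ 4. For the lower bound, the 5 vertices {2, 3, 8, 9, 10} are pairwise adjacent, and any tree decomposition puts a clique entirely inside one bag — forcing width ≥ 4. Combining the bounds, tw(G) = 4.

Treewidth 4.
Bags: B1 = {3, 4, 5, 8, 11}  B2 = {3, 4, 8, 9, 11}  B3 = {3, 4, 6, 9, 11}  B4 = {3, 4, 7, 8, 9}  B5 = {2, 3, 4, 8, 9}  B6 = {1, 3, 4, 6, 9}  B7 = {2, 3, 8, 9, 10}
Tree: B1–B2, B2–B3, B2–B4, B4–B5, B3–B6, B5–B7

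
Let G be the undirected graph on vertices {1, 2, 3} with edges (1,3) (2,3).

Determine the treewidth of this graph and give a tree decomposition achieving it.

Treewidth 1.
One such decomposition:
Bags: B1 = {2, 3}  B2 = {1, 3}
Tree: B1–B2

Each bag holds 2 vertices, so the decomposition has width 1, which upper-bounds the treewidth. Any graph with an edge has treewidth ≥ 1, and G has the edge 2–3. Hence tw(G) = 1 exactly.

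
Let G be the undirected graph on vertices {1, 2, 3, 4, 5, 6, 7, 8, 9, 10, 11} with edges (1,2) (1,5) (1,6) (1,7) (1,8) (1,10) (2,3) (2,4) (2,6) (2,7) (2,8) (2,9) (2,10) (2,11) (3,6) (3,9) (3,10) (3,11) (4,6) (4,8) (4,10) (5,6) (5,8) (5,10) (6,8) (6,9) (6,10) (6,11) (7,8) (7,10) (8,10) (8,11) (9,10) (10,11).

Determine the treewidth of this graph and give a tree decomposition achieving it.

Treewidth 4.
One optimal decomposition is:
Bags: B1 = {2, 3, 6, 10, 11}  B2 = {2, 6, 8, 10, 11}  B3 = {1, 2, 6, 8, 10}  B4 = {2, 3, 6, 9, 10}  B5 = {2, 4, 6, 8, 10}  B6 = {1, 5, 6, 8, 10}  B7 = {1, 2, 7, 8, 10}
Tree: B1–B2, B2–B3, B1–B4, B3–B5, B3–B6, B3–B7

Each bag holds 5 vertices, so the decomposition has width 4, which upper-bounds the treewidth. On the other hand G contains the 5-clique {1, 2, 6, 8, 10}. A clique must lie in a single bag of any decomposition, so no decomposition can have width below 4. Combining the bounds, tw(G) = 4.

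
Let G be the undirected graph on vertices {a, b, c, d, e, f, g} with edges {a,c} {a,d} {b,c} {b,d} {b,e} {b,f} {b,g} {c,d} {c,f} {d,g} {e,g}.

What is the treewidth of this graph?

A width-2 tree decomposition is:
Bags: B1 = {b, c, d}  B2 = {b, d, g}  B3 = {a, c, d}  B4 = {b, e, g}  B5 = {b, c, f}
Tree: B1–B2, B1–B3, B2–B4, B1–B5
Each bag holds 3 vertices, so the decomposition has width 2, which upper-bounds the treewidth. For the lower bound, the 3 vertices {a, c, d} are pairwise adjacent, and any tree decomposition puts a clique entirely inside one bag — forcing width ≥ 2. The upper and lower bounds meet at 2, so that is the treewidth.

2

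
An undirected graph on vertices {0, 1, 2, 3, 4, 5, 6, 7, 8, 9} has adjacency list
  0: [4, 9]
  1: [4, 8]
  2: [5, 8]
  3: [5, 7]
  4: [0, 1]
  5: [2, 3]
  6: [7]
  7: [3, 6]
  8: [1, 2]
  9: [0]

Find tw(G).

A width-1 tree decomposition is:
Bags: B1 = {6, 7}  B2 = {3, 7}  B3 = {3, 5}  B4 = {2, 5}  B5 = {2, 8}  B6 = {1, 8}  B7 = {1, 4}  B8 = {0, 4}  B9 = {0, 9}
Tree: B1–B2, B2–B3, B3–B4, B4–B5, B5–B6, B6–B7, B7–B8, B8–B9
The largest bag has 2 vertices, giving width 1; this decomposition certifies tw(G) ≤ 1. G has an edge, so its treewidth is at least 1. Hence tw(G) = 1 exactly.

1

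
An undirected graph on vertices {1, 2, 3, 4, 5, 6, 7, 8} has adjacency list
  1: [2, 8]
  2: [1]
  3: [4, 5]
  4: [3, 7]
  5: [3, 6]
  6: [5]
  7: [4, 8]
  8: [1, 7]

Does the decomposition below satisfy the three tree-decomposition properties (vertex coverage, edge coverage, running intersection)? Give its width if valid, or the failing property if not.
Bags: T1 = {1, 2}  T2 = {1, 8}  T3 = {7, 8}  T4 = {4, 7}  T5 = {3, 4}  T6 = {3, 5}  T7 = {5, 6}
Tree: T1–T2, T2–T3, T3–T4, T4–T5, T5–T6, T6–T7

Vertex coverage: the bags together contain {1, 2, 3, 4, 5, 6, 7, 8}, the full vertex set. Edge coverage: each edge of G has both endpoints in at least one bag. Running intersection: for every vertex, the bags containing it form a connected subtree. All three properties hold, so this is a valid tree decomposition of width max|bag| − 1 = 1, and hence tw(G) ≤ 1.

Yes; width 1.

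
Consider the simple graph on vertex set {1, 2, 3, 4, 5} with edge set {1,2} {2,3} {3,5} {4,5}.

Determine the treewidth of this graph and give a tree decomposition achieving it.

Treewidth 1.
One optimal decomposition is:
Bags: B1 = {1, 2}  B2 = {2, 3}  B3 = {3, 5}  B4 = {4, 5}
Tree: B1–B2, B2–B3, B3–B4

Every bag has size at most 2, so the width is 2 − 1 = 1 and tw(G) ≤ 1. Since G has at least one edge (e.g. 1–2), it is not an edgeless graph, so tw(G) ≥ 1. Combining the bounds, tw(G) = 1.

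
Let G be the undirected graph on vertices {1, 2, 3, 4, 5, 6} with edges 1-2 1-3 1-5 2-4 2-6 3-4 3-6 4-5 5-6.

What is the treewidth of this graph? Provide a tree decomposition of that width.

The largest bag has 4 vertices, giving width 3; this decomposition certifies tw(G) ≤ 3. For the lower bound: the 4 vertex sets {1,5}, {2,4}, {6}, {3} are disjoint, each induces a connected subgraph, and every pair is joined by at least one edge of G. Contracting each set to a single vertex therefore yields K_{4} as a minor, and since treewidth is minor-monotone, tw(G) ≥ tw(K_{4}) = 3. Combining the bounds, tw(G) = 3.

Treewidth 3.
One optimal decomposition is:
Bags: B1 = {1, 4, 5, 6}  B2 = {1, 2, 4, 6}  B3 = {1, 3, 4, 6}
Tree: B1–B2, B2–B3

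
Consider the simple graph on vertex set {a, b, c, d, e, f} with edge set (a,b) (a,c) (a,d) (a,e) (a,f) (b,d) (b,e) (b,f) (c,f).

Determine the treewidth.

2

A width-2 tree decomposition is:
Bags: B1 = {a, c, f}  B2 = {a, b, f}  B3 = {a, b, d}  B4 = {a, b, e}
Tree: B1–B2, B2–B3, B3–B4
Every bag has size at most 3, so the width is 3 − 1 = 2 and tw(G) ≤ 2. For the lower bound, the 3 vertices {a, c, f} are pairwise adjacent, and any tree decomposition puts a clique entirely inside one bag — forcing width ≥ 2. Combining the bounds, tw(G) = 2.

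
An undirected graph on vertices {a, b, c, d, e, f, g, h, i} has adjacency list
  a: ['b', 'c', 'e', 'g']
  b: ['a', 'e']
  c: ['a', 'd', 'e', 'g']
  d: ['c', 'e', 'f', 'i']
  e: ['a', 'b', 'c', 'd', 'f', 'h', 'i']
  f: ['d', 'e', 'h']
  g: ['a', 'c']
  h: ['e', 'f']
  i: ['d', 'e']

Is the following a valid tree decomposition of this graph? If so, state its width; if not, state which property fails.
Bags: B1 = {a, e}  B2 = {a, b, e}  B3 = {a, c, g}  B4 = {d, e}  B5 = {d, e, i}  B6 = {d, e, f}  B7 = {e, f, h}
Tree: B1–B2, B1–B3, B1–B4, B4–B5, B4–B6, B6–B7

A tree decomposition must satisfy three properties: every vertex lies in some bag; for every edge, both endpoints lie together in some bag; and for every vertex, the bags containing it form a connected subtree. Here edge (c,e) lies in no bag, so the decomposition is invalid.

No — edge (c,e) lies in no bag.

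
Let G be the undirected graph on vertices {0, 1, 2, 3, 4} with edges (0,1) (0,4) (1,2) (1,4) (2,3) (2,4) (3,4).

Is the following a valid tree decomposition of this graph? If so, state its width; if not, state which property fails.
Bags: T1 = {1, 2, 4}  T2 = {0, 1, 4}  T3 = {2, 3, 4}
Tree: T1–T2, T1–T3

Yes; width 2.

Vertex coverage: the bags together contain {0, 1, 2, 3, 4}, the full vertex set. Edge coverage: each edge of G has both endpoints in at least one bag. Running intersection: for every vertex, the bags containing it form a connected subtree. All three properties hold, so this is a valid tree decomposition of width max|bag| − 1 = 2, and hence tw(G) ≤ 2.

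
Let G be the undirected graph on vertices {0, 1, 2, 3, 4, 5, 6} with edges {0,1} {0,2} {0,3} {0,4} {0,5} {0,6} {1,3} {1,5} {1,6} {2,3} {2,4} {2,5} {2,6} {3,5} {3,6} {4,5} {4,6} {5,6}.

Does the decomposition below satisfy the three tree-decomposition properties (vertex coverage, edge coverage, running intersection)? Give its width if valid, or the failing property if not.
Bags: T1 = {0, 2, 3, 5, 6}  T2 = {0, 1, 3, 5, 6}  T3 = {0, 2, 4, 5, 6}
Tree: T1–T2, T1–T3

Yes; width 4.

Vertex coverage: the bags together contain {0, 1, 2, 3, 4, 5, 6}, the full vertex set. Edge coverage: each edge of G has both endpoints in at least one bag. Running intersection: for every vertex, the bags containing it form a connected subtree. All three properties hold, so this is a valid tree decomposition of width max|bag| − 1 = 4, and hence tw(G) ≤ 4.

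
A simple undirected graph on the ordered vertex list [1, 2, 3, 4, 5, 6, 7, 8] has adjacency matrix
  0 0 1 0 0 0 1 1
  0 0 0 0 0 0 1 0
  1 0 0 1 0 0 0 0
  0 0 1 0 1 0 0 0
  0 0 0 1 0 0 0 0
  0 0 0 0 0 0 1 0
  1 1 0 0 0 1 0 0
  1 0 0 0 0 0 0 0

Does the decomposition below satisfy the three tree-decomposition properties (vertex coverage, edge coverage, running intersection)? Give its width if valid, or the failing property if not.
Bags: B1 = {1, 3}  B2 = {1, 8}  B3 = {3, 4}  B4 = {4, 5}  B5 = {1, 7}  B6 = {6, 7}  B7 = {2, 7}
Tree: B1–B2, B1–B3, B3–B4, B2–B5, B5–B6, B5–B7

Yes; width 1.

Every vertex of G appears in some bag (union = {1, 2, 3, 4, 5, 6, 7, 8}); every edge is covered by a bag; and for each vertex v the set of bags containing v is connected in the bag tree. The decomposition is therefore valid. The largest bag has 2 vertices, so the width is 1.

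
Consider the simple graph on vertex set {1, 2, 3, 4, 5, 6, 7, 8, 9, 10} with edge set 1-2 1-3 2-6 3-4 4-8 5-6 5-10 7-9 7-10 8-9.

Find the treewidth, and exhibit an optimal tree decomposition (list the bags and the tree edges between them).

The largest bag has 3 vertices, giving width 2; this decomposition certifies tw(G) ≤ 2. The edges 6–2–1–3–4–8–9–7–10–5–6 form a cycle, so G is not a tree and its treewidth is at least 2. Therefore the treewidth is 2.

Treewidth 2.
Bags: B1 = {1, 2, 6}  B2 = {1, 3, 6}  B3 = {3, 4, 6}  B4 = {4, 6, 8}  B5 = {6, 8, 9}  B6 = {6, 7, 9}  B7 = {6, 7, 10}  B8 = {5, 6, 10}
Tree: B1–B2, B2–B3, B3–B4, B4–B5, B5–B6, B6–B7, B7–B8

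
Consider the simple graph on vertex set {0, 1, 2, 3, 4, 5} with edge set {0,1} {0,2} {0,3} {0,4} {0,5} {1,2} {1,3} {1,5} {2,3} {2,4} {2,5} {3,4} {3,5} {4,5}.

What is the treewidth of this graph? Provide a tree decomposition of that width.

Treewidth 4.
One such decomposition:
Bags: B1 = {0, 2, 3, 4, 5}  B2 = {0, 1, 2, 3, 5}
Tree: B1–B2

Each bag holds 5 vertices, so the decomposition has width 4, which upper-bounds the treewidth. For the lower bound, the 5 vertices {0, 1, 2, 3, 5} are pairwise adjacent, and any tree decomposition puts a clique entirely inside one bag — forcing width ≥ 4. The upper and lower bounds meet at 4, so that is the treewidth.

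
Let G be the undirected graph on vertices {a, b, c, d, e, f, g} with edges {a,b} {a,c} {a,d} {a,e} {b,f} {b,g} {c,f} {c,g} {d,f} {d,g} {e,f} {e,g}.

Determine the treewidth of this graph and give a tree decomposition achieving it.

Each bag holds 4 vertices, so the decomposition has width 3, which upper-bounds the treewidth. For the lower bound: the 4 vertex sets {a,c}, {d,g}, {f}, {b} are disjoint, each induces a connected subgraph, and every pair is joined by at least one edge of G. Contracting each set to a single vertex therefore yields K_{4} as a minor, and since treewidth is minor-monotone, tw(G) ≥ tw(K_{4}) = 3. The upper and lower bounds meet at 3, so that is the treewidth.

Treewidth 3.
Bags: B1 = {a, c, f, g}  B2 = {a, d, f, g}  B3 = {a, b, f, g}  B4 = {a, e, f, g}
Tree: B1–B2, B2–B3, B3–B4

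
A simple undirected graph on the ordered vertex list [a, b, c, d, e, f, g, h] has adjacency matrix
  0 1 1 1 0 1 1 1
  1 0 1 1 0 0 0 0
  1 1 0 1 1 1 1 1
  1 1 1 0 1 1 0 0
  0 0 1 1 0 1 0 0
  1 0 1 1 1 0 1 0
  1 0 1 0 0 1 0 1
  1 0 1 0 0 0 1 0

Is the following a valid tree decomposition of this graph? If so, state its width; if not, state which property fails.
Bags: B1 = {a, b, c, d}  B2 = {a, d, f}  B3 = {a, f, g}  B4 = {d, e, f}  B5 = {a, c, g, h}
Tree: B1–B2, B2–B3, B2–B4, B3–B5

No — edge (c,f) lies in no bag.

A tree decomposition must satisfy three properties: every vertex lies in some bag; for every edge, both endpoints lie together in some bag; and for every vertex, the bags containing it form a connected subtree. Here edge (c,f) lies in no bag, so the decomposition is invalid.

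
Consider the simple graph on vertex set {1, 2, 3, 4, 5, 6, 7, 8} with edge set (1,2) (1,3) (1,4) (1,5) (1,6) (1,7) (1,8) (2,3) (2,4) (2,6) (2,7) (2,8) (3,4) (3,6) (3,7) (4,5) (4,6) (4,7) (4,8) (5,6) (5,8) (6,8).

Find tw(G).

4

A width-4 tree decomposition is:
Bags: B1 = {1, 2, 3, 4, 7}  B2 = {1, 2, 3, 4, 6}  B3 = {1, 2, 4, 6, 8}  B4 = {1, 4, 5, 6, 8}
Tree: B1–B2, B2–B3, B3–B4
The largest bag has 5 vertices, giving width 4; this decomposition certifies tw(G) ≤ 4. Conversely, {1, 2, 4, 6, 8} is a clique of size 5, and the vertices of any clique must share a bag in every tree decomposition; so some bag has ≥ 5 vertices and tw(G) ≥ 4. Hence tw(G) = 4 exactly.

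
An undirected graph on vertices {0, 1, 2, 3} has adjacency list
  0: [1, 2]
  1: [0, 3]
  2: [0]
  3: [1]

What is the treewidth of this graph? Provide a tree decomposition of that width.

Treewidth 1.
Bags: B1 = {0, 2}  B2 = {0, 1}  B3 = {1, 3}
Tree: B1–B2, B2–B3

Each bag holds 2 vertices, so the decomposition has width 1, which upper-bounds the treewidth. Since G has at least one edge (e.g. 2–0), it is not an edgeless graph, so tw(G) ≥ 1. Therefore the treewidth is 1.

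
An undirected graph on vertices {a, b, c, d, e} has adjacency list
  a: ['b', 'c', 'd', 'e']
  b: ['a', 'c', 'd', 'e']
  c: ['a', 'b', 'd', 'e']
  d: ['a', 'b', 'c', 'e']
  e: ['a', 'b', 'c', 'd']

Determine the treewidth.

4

A width-4 tree decomposition is:
Bags: B1 = {a, b, c, d, e}
Tree: (single bag)
A single bag containing all 5 vertices is trivially a valid decomposition of width 4. Conversely, {a, b, c, d, e} is a clique of size 5, and the vertices of any clique must share a bag in every tree decomposition; so some bag has ≥ 5 vertices and tw(G) ≥ 4. The upper and lower bounds meet at 4, so that is the treewidth.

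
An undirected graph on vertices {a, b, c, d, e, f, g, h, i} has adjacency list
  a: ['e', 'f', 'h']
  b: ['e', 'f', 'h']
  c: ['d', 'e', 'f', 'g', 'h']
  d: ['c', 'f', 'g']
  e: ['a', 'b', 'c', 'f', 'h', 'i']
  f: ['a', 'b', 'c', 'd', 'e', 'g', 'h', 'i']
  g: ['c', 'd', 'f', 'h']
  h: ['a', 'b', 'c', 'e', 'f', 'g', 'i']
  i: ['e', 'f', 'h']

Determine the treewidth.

3

A width-3 tree decomposition is:
Bags: B1 = {c, e, f, h}  B2 = {c, f, g, h}  B3 = {a, e, f, h}  B4 = {c, d, f, g}  B5 = {e, f, h, i}  B6 = {b, e, f, h}
Tree: B1–B2, B1–B3, B2–B4, B3–B5, B5–B6
Each bag holds 4 vertices, so the decomposition has width 3, which upper-bounds the treewidth. On the other hand G contains the 4-clique {c, d, f, g}. A clique must lie in a single bag of any decomposition, so no decomposition can have width below 3. Combining the bounds, tw(G) = 3.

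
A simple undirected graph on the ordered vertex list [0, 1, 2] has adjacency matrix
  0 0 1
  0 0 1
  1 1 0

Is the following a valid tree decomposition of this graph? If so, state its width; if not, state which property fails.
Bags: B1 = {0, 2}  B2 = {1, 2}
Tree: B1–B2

Yes; width 1.

Every vertex of G appears in some bag (union = {0, 1, 2}); every edge is covered by a bag; and for each vertex v the set of bags containing v is connected in the bag tree. The decomposition is therefore valid. The largest bag has 2 vertices, so the width is 1.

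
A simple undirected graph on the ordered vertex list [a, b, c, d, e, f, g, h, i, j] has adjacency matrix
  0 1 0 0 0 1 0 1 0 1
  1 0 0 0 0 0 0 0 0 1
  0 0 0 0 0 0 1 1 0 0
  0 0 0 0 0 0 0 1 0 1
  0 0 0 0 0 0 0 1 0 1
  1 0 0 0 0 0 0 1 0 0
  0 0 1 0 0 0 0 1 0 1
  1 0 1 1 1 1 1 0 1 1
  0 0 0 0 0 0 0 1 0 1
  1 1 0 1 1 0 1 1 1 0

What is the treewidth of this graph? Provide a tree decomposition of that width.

Treewidth 2.
One optimal decomposition is:
Bags: B1 = {a, h, j}  B2 = {g, h, j}  B3 = {d, h, j}  B4 = {a, b, j}  B5 = {h, i, j}  B6 = {a, f, h}  B7 = {e, h, j}  B8 = {c, g, h}
Tree: B1–B2, B2–B3, B1–B4, B2–B5, B1–B6, B2–B7, B2–B8

Every bag has size at most 3, so the width is 3 − 1 = 2 and tw(G) ≤ 2. For the lower bound, the 3 vertices {d, h, j} are pairwise adjacent, and any tree decomposition puts a clique entirely inside one bag — forcing width ≥ 2. The upper and lower bounds meet at 2, so that is the treewidth.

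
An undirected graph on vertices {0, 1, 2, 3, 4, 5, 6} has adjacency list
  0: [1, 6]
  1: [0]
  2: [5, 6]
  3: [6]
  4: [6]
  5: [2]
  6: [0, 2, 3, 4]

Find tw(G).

1

A width-1 tree decomposition is:
Bags: B1 = {4, 6}  B2 = {0, 6}  B3 = {2, 6}  B4 = {3, 6}  B5 = {2, 5}  B6 = {0, 1}
Tree: B1–B2, B1–B3, B3–B4, B3–B5, B2–B6
Every bag has size at most 2, so the width is 2 − 1 = 1 and tw(G) ≤ 1. Any graph with an edge has treewidth ≥ 1, and G has the edge 6–4. Therefore the treewidth is 1.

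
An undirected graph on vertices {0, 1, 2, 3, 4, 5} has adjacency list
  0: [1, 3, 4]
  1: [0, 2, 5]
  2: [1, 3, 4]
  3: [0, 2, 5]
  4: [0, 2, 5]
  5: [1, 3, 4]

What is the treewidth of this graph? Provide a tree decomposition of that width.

Treewidth 3.
One such decomposition:
Bags: B1 = {1, 2, 3, 4}  B2 = {1, 3, 4, 5}  B3 = {0, 1, 3, 4}
Tree: B1–B2, B2–B3

The largest bag has 4 vertices, giving width 3; this decomposition certifies tw(G) ≤ 3. For the lower bound: the 4 vertex sets {1,2}, {4,5}, {3}, {0} are disjoint, each induces a connected subgraph, and every pair is joined by at least one edge of G. Contracting each set to a single vertex therefore yields K_{4} as a minor, and since treewidth is minor-monotone, tw(G) ≥ tw(K_{4}) = 3. The upper and lower bounds meet at 3, so that is the treewidth.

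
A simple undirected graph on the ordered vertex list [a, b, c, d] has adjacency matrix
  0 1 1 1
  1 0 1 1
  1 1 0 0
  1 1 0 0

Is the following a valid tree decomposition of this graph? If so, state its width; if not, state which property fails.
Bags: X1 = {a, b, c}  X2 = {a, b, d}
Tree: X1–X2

Checking the three conditions: (i) the bags cover all of {a, b, c, d}; (ii) for each edge, some bag contains both endpoints; (iii) the bags containing any fixed vertex form a subtree. All hold, so the decomposition is valid with width 3 − 1 = 2.

Yes; width 2.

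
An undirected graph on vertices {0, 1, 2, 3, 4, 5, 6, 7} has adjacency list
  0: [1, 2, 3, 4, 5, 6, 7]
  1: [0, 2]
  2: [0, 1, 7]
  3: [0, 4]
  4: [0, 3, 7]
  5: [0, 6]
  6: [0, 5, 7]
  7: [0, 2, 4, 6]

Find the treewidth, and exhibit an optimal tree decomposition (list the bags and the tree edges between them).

The largest bag has 3 vertices, giving width 2; this decomposition certifies tw(G) ≤ 2. Conversely, {0, 1, 2} is a clique of size 3, and the vertices of any clique must share a bag in every tree decomposition; so some bag has ≥ 3 vertices and tw(G) ≥ 2. Therefore the treewidth is 2.

Treewidth 2.
Bags: B1 = {0, 4, 7}  B2 = {0, 2, 7}  B3 = {0, 6, 7}  B4 = {0, 1, 2}  B5 = {0, 5, 6}  B6 = {0, 3, 4}
Tree: B1–B2, B2–B3, B2–B4, B3–B5, B1–B6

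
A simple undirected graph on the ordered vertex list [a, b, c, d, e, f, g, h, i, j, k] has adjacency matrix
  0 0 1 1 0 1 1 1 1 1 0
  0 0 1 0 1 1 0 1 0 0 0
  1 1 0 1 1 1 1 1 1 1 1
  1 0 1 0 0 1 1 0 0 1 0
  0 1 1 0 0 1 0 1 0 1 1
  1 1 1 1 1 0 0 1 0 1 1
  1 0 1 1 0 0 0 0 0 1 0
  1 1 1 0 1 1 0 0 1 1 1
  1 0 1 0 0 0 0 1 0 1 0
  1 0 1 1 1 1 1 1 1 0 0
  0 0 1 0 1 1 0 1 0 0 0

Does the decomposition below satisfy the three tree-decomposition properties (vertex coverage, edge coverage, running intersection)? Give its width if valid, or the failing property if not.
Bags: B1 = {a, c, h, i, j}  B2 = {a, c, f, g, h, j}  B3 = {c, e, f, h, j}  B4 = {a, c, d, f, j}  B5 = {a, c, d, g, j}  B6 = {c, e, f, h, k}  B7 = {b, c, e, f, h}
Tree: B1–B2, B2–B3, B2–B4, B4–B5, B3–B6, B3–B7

No — bags containing vertex g are not connected in the tree.

A tree decomposition must satisfy three properties: every vertex lies in some bag; for every edge, both endpoints lie together in some bag; and for every vertex, the bags containing it form a connected subtree. Here bags containing vertex g are not connected in the tree, so the decomposition is invalid.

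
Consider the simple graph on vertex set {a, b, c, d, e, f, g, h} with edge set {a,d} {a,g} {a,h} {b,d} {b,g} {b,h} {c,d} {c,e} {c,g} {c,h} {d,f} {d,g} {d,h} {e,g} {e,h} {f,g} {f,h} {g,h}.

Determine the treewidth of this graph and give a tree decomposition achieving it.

Treewidth 3.
One such decomposition:
Bags: B1 = {c, d, g, h}  B2 = {a, d, g, h}  B3 = {d, f, g, h}  B4 = {c, e, g, h}  B5 = {b, d, g, h}
Tree: B1–B2, B2–B3, B1–B4, B1–B5

Each bag holds 4 vertices, so the decomposition has width 3, which upper-bounds the treewidth. Conversely, {d, f, g, h} is a clique of size 4, and the vertices of any clique must share a bag in every tree decomposition; so some bag has ≥ 4 vertices and tw(G) ≥ 3. Hence tw(G) = 3 exactly.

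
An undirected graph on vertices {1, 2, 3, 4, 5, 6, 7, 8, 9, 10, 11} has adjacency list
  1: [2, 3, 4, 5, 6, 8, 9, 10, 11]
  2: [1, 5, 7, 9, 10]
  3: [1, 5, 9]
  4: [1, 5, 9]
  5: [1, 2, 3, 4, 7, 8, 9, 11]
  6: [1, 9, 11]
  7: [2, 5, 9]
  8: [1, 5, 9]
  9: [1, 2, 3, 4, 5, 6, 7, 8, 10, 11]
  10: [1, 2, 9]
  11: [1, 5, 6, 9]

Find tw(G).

A width-3 tree decomposition is:
Bags: B1 = {1, 5, 9, 11}  B2 = {1, 2, 5, 9}  B3 = {1, 2, 9, 10}  B4 = {1, 5, 8, 9}  B5 = {1, 4, 5, 9}  B6 = {1, 6, 9, 11}  B7 = {2, 5, 7, 9}  B8 = {1, 3, 5, 9}
Tree: B1–B2, B2–B3, B1–B4, B1–B5, B1–B6, B2–B7, B1–B8
Each bag holds 4 vertices, so the decomposition has width 3, which upper-bounds the treewidth. Conversely, {1, 2, 9, 10} is a clique of size 4, and the vertices of any clique must share a bag in every tree decomposition; so some bag has ≥ 4 vertices and tw(G) ≥ 3. The upper and lower bounds meet at 3, so that is the treewidth.

3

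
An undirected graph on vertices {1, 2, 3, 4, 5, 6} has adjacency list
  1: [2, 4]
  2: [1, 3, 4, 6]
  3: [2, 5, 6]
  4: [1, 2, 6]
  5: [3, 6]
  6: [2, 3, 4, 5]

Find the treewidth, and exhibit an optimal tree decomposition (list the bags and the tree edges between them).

Treewidth 2.
One optimal decomposition is:
Bags: B1 = {2, 4, 6}  B2 = {2, 3, 6}  B3 = {1, 2, 4}  B4 = {3, 5, 6}
Tree: B1–B2, B1–B3, B2–B4

The largest bag has 3 vertices, giving width 2; this decomposition certifies tw(G) ≤ 2. On the other hand G contains the 3-clique {2, 3, 6}. A clique must lie in a single bag of any decomposition, so no decomposition can have width below 2. Combining the bounds, tw(G) = 2.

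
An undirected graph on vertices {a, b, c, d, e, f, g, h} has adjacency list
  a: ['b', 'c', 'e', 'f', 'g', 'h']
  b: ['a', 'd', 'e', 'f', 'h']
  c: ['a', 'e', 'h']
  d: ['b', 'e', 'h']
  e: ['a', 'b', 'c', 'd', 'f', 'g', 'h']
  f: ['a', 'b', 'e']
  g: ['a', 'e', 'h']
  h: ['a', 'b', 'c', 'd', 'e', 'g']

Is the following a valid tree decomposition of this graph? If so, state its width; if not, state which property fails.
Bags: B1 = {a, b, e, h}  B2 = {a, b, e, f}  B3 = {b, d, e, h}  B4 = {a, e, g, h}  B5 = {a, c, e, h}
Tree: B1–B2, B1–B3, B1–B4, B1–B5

Every vertex of G appears in some bag (union = {a, b, c, d, e, f, g, h}); every edge is covered by a bag; and for each vertex v the set of bags containing v is connected in the bag tree. The decomposition is therefore valid. The largest bag has 4 vertices, so the width is 3.

Yes; width 3.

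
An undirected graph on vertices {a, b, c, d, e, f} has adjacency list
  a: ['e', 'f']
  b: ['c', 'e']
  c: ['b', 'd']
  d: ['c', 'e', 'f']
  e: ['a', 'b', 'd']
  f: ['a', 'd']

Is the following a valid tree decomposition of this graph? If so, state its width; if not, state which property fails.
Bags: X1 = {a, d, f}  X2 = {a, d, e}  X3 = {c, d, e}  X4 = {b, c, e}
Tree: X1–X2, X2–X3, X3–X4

Checking the three conditions: (i) the bags cover all of {a, b, c, d, e, f}; (ii) for each edge, some bag contains both endpoints; (iii) the bags containing any fixed vertex form a subtree. All hold, so the decomposition is valid with width 3 − 1 = 2.

Yes; width 2.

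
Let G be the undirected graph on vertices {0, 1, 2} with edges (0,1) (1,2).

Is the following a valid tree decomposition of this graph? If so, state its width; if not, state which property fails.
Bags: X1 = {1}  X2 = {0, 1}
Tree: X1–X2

No — vertex 2 appears in no bag.

A tree decomposition must satisfy three properties: every vertex lies in some bag; for every edge, both endpoints lie together in some bag; and for every vertex, the bags containing it form a connected subtree. Here vertex 2 appears in no bag, so the decomposition is invalid.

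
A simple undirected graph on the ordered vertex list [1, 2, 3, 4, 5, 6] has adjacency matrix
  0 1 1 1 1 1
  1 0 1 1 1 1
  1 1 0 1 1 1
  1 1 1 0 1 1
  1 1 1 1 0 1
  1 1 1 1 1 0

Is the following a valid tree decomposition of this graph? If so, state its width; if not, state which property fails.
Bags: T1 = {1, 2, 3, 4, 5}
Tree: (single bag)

A tree decomposition must satisfy three properties: every vertex lies in some bag; for every edge, both endpoints lie together in some bag; and for every vertex, the bags containing it form a connected subtree. Here vertex 6 appears in no bag, so the decomposition is invalid.

No — vertex 6 appears in no bag.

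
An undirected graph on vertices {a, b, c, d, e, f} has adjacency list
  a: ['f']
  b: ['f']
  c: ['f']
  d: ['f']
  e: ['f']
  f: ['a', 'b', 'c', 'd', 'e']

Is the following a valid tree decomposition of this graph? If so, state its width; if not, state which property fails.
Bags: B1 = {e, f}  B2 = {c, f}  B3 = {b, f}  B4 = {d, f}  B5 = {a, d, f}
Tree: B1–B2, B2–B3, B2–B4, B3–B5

A tree decomposition must satisfy three properties: every vertex lies in some bag; for every edge, both endpoints lie together in some bag; and for every vertex, the bags containing it form a connected subtree. Here bags containing vertex d are not connected in the tree, so the decomposition is invalid.

No — bags containing vertex d are not connected in the tree.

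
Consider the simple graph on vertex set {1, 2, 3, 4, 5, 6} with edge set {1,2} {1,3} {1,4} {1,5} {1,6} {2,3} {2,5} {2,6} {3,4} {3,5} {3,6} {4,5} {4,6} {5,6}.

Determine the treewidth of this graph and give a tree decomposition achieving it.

Treewidth 4.
One such decomposition:
Bags: B1 = {1, 2, 3, 5, 6}  B2 = {1, 3, 4, 5, 6}
Tree: B1–B2

Every bag has size at most 5, so the width is 5 − 1 = 4 and tw(G) ≤ 4. On the other hand G contains the 5-clique {1, 2, 3, 5, 6}. A clique must lie in a single bag of any decomposition, so no decomposition can have width below 4. The upper and lower bounds meet at 4, so that is the treewidth.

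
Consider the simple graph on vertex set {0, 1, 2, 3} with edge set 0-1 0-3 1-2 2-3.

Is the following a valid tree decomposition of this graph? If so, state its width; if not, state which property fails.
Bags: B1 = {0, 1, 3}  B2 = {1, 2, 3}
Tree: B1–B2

Yes; width 2.

Vertex coverage: the bags together contain {0, 1, 2, 3}, the full vertex set. Edge coverage: each edge of G has both endpoints in at least one bag. Running intersection: for every vertex, the bags containing it form a connected subtree. All three properties hold, so this is a valid tree decomposition of width max|bag| − 1 = 2, and hence tw(G) ≤ 2.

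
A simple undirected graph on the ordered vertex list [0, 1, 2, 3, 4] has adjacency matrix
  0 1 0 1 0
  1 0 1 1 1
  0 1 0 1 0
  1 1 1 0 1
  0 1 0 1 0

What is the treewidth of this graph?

2

A width-2 tree decomposition is:
Bags: B1 = {0, 1, 3}  B2 = {1, 3, 4}  B3 = {1, 2, 3}
Tree: B1–B2, B1–B3
The largest bag has 3 vertices, giving width 2; this decomposition certifies tw(G) ≤ 2. For the lower bound, the 3 vertices {0, 1, 3} are pairwise adjacent, and any tree decomposition puts a clique entirely inside one bag — forcing width ≥ 2. Therefore the treewidth is 2.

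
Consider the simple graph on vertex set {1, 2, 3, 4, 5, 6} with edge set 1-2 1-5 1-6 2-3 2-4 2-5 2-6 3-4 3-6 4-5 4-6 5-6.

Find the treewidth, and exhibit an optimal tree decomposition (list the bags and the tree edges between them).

Every bag has size at most 4, so the width is 4 − 1 = 3 and tw(G) ≤ 3. Conversely, {1, 2, 5, 6} is a clique of size 4, and the vertices of any clique must share a bag in every tree decomposition; so some bag has ≥ 4 vertices and tw(G) ≥ 3. Therefore the treewidth is 3.

Treewidth 3.
Bags: B1 = {1, 2, 5, 6}  B2 = {2, 4, 5, 6}  B3 = {2, 3, 4, 6}
Tree: B1–B2, B2–B3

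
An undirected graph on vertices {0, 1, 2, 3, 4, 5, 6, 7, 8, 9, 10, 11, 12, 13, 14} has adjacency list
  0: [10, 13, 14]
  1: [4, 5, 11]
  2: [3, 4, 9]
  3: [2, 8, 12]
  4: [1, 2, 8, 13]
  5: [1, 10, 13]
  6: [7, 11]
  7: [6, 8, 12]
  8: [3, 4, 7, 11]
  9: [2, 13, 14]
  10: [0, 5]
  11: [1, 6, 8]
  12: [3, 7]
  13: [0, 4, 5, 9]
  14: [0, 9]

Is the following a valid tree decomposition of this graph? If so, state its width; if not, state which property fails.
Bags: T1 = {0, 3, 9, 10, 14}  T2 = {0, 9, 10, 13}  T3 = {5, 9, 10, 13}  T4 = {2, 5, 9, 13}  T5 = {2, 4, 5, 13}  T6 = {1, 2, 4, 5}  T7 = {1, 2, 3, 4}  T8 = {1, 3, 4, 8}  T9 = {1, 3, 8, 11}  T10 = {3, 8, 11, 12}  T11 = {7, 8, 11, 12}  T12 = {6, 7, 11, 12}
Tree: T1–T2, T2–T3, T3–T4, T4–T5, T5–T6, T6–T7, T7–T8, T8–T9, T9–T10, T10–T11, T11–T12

A tree decomposition must satisfy three properties: every vertex lies in some bag; for every edge, both endpoints lie together in some bag; and for every vertex, the bags containing it form a connected subtree. Here bags containing vertex 3 are not connected in the tree, so the decomposition is invalid.

No — bags containing vertex 3 are not connected in the tree.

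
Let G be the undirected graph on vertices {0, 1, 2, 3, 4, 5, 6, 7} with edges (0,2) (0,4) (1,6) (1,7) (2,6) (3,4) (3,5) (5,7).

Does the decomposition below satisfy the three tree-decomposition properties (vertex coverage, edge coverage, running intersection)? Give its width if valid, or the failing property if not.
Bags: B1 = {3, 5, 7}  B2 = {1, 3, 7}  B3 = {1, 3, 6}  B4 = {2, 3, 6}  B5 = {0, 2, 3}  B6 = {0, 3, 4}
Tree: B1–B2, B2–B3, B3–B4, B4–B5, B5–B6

Vertex coverage: the bags together contain {0, 1, 2, 3, 4, 5, 6, 7}, the full vertex set. Edge coverage: each edge of G has both endpoints in at least one bag. Running intersection: for every vertex, the bags containing it form a connected subtree. All three properties hold, so this is a valid tree decomposition of width max|bag| − 1 = 2, and hence tw(G) ≤ 2.

Yes; width 2.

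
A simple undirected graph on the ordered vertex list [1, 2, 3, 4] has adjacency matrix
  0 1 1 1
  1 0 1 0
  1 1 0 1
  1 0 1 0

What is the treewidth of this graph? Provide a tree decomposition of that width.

Treewidth 2.
Bags: B1 = {1, 3, 4}  B2 = {1, 2, 3}
Tree: B1–B2

The largest bag has 3 vertices, giving width 2; this decomposition certifies tw(G) ≤ 2. On the other hand G contains the 3-clique {1, 2, 3}. A clique must lie in a single bag of any decomposition, so no decomposition can have width below 2. Hence tw(G) = 2 exactly.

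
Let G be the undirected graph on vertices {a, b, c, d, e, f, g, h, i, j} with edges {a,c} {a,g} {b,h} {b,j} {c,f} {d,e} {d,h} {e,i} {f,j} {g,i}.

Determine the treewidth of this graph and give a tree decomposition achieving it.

Treewidth 2.
One such decomposition:
Bags: B1 = {e, g, i}  B2 = {d, e, g}  B3 = {d, g, h}  B4 = {b, g, h}  B5 = {b, g, j}  B6 = {f, g, j}  B7 = {c, f, g}  B8 = {a, c, g}
Tree: B1–B2, B2–B3, B3–B4, B4–B5, B5–B6, B6–B7, B7–B8

The largest bag has 3 vertices, giving width 2; this decomposition certifies tw(G) ≤ 2. Since g–i–e–d–h–b–j–f–c–a–g is a cycle in G, G is not acyclic. Forests are exactly the graphs of treewidth ≤ 1, so tw(G) ≥ 2. Combining the bounds, tw(G) = 2.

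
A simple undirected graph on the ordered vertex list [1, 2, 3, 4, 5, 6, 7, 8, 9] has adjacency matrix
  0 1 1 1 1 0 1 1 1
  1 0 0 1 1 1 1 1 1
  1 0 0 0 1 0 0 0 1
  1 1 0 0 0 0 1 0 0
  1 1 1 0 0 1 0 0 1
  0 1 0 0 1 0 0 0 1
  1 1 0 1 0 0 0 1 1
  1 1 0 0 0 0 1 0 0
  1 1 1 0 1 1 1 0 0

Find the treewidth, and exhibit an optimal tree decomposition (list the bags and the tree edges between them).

Every bag has size at most 4, so the width is 4 − 1 = 3 and tw(G) ≤ 3. Conversely, {1, 2, 5, 9} is a clique of size 4, and the vertices of any clique must share a bag in every tree decomposition; so some bag has ≥ 4 vertices and tw(G) ≥ 3. Combining the bounds, tw(G) = 3.

Treewidth 3.
Bags: B1 = {1, 2, 7, 8}  B2 = {1, 2, 7, 9}  B3 = {1, 2, 5, 9}  B4 = {1, 3, 5, 9}  B5 = {2, 5, 6, 9}  B6 = {1, 2, 4, 7}
Tree: B1–B2, B2–B3, B3–B4, B3–B5, B1–B6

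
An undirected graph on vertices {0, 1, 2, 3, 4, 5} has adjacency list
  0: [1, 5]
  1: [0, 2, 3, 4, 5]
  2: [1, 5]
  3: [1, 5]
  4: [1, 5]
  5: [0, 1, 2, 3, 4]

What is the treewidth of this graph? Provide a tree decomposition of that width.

Treewidth 2.
Bags: B1 = {0, 1, 5}  B2 = {1, 4, 5}  B3 = {1, 3, 5}  B4 = {1, 2, 5}
Tree: B1–B2, B2–B3, B3–B4

Each bag holds 3 vertices, so the decomposition has width 2, which upper-bounds the treewidth. On the other hand G contains the 3-clique {0, 1, 5}. A clique must lie in a single bag of any decomposition, so no decomposition can have width below 2. Therefore the treewidth is 2.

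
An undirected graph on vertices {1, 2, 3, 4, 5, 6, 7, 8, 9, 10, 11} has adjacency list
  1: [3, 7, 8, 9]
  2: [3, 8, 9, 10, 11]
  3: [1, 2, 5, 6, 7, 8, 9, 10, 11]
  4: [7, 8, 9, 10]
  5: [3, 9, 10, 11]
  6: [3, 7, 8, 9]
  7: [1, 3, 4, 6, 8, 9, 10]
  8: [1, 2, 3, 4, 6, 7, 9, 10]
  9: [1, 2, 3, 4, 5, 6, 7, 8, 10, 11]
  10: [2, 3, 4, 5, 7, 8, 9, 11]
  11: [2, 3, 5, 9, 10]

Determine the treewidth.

A width-4 tree decomposition is:
Bags: B1 = {2, 3, 9, 10, 11}  B2 = {2, 3, 8, 9, 10}  B3 = {3, 5, 9, 10, 11}  B4 = {3, 7, 8, 9, 10}  B5 = {1, 3, 7, 8, 9}  B6 = {4, 7, 8, 9, 10}  B7 = {3, 6, 7, 8, 9}
Tree: B1–B2, B1–B3, B2–B4, B4–B5, B4–B6, B4–B7
Every bag has size at most 5, so the width is 5 − 1 = 4 and tw(G) ≤ 4. Conversely, {2, 3, 8, 9, 10} is a clique of size 5, and the vertices of any clique must share a bag in every tree decomposition; so some bag has ≥ 5 vertices and tw(G) ≥ 4. Hence tw(G) = 4 exactly.

4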